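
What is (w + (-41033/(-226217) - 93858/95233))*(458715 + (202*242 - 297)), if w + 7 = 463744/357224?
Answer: -3174994847194155776848/961974026969333 ≈ -3.3005e+6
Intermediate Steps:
w = -254603/44653 (w = -7 + 463744/357224 = -7 + 463744*(1/357224) = -7 + 57968/44653 = -254603/44653 ≈ -5.7018)
(w + (-41033/(-226217) - 93858/95233))*(458715 + (202*242 - 297)) = (-254603/44653 + (-41033/(-226217) - 93858/95233))*(458715 + (202*242 - 297)) = (-254603/44653 + (-41033*(-1/226217) - 93858*1/95233))*(458715 + (48884 - 297)) = (-254603/44653 + (41033/226217 - 93858/95233))*(458715 + 48587) = (-254603/44653 - 17324579497/21543323561)*507302 = -6258589256880824/961974026969333*507302 = -3174994847194155776848/961974026969333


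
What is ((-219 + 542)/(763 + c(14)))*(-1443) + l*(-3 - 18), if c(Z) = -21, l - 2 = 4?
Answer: -559581/742 ≈ -754.15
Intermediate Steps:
l = 6 (l = 2 + 4 = 6)
((-219 + 542)/(763 + c(14)))*(-1443) + l*(-3 - 18) = ((-219 + 542)/(763 - 21))*(-1443) + 6*(-3 - 18) = (323/742)*(-1443) + 6*(-21) = (323*(1/742))*(-1443) - 126 = (323/742)*(-1443) - 126 = -466089/742 - 126 = -559581/742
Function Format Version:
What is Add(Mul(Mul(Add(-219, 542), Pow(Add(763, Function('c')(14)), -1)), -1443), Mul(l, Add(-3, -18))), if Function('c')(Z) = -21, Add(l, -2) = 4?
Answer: Rational(-559581, 742) ≈ -754.15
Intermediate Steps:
l = 6 (l = Add(2, 4) = 6)
Add(Mul(Mul(Add(-219, 542), Pow(Add(763, Function('c')(14)), -1)), -1443), Mul(l, Add(-3, -18))) = Add(Mul(Mul(Add(-219, 542), Pow(Add(763, -21), -1)), -1443), Mul(6, Add(-3, -18))) = Add(Mul(Mul(323, Pow(742, -1)), -1443), Mul(6, -21)) = Add(Mul(Mul(323, Rational(1, 742)), -1443), -126) = Add(Mul(Rational(323, 742), -1443), -126) = Add(Rational(-466089, 742), -126) = Rational(-559581, 742)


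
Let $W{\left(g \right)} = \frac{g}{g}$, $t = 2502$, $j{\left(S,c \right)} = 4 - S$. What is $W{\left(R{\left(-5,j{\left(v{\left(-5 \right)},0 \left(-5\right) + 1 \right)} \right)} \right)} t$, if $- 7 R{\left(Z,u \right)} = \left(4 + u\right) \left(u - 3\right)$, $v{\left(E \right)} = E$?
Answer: $2502$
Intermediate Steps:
$R{\left(Z,u \right)} = - \frac{\left(-3 + u\right) \left(4 + u\right)}{7}$ ($R{\left(Z,u \right)} = - \frac{\left(4 + u\right) \left(u - 3\right)}{7} = - \frac{\left(4 + u\right) \left(-3 + u\right)}{7} = - \frac{\left(-3 + u\right) \left(4 + u\right)}{7}$)
$W{\left(g \right)} = 1$
$W{\left(R{\left(-5,j{\left(v{\left(-5 \right)},0 \left(-5\right) + 1 \right)} \right)} \right)} t = 1 \cdot 2502 = 2502$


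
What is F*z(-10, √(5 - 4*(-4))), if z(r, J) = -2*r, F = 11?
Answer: 220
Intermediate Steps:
F*z(-10, √(5 - 4*(-4))) = 11*(-2*(-10)) = 11*20 = 220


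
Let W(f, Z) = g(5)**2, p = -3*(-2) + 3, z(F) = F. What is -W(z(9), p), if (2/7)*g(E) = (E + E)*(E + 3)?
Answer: -78400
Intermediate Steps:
p = 9 (p = 6 + 3 = 9)
g(E) = 7*E*(3 + E) (g(E) = 7*((E + E)*(E + 3))/2 = 7*((2*E)*(3 + E))/2 = 7*(2*E*(3 + E))/2 = 7*E*(3 + E))
W(f, Z) = 78400 (W(f, Z) = (7*5*(3 + 5))**2 = (7*5*8)**2 = 280**2 = 78400)
-W(z(9), p) = -1*78400 = -78400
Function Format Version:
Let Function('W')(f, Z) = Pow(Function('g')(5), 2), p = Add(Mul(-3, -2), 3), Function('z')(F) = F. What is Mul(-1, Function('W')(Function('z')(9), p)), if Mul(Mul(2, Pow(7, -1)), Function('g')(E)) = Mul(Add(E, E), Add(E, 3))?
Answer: -78400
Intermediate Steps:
p = 9 (p = Add(6, 3) = 9)
Function('g')(E) = Mul(7, E, Add(3, E)) (Function('g')(E) = Mul(Rational(7, 2), Mul(Add(E, E), Add(E, 3))) = Mul(Rational(7, 2), Mul(Mul(2, E), Add(3, E))) = Mul(Rational(7, 2), Mul(2, E, Add(3, E))) = Mul(7, E, Add(3, E)))
Function('W')(f, Z) = 78400 (Function('W')(f, Z) = Pow(Mul(7, 5, Add(3, 5)), 2) = Pow(Mul(7, 5, 8), 2) = Pow(280, 2) = 78400)
Mul(-1, Function('W')(Function('z')(9), p)) = Mul(-1, 78400) = -78400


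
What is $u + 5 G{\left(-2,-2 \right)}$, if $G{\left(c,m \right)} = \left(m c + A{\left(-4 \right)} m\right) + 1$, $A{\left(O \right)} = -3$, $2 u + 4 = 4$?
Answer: $55$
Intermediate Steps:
$u = 0$ ($u = -2 + \frac{1}{2} \cdot 4 = -2 + 2 = 0$)
$G{\left(c,m \right)} = 1 - 3 m + c m$ ($G{\left(c,m \right)} = \left(m c - 3 m\right) + 1 = \left(c m - 3 m\right) + 1 = \left(- 3 m + c m\right) + 1 = 1 - 3 m + c m$)
$u + 5 G{\left(-2,-2 \right)} = 0 + 5 \left(1 - -6 - -4\right) = 0 + 5 \left(1 + 6 + 4\right) = 0 + 5 \cdot 11 = 0 + 55 = 55$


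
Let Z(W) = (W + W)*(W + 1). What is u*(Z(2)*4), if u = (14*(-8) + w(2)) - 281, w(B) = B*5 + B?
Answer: -18288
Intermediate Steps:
Z(W) = 2*W*(1 + W) (Z(W) = (2*W)*(1 + W) = 2*W*(1 + W))
w(B) = 6*B (w(B) = 5*B + B = 6*B)
u = -381 (u = (14*(-8) + 6*2) - 281 = (-112 + 12) - 281 = -100 - 281 = -381)
u*(Z(2)*4) = -381*2*2*(1 + 2)*4 = -381*2*2*3*4 = -4572*4 = -381*48 = -18288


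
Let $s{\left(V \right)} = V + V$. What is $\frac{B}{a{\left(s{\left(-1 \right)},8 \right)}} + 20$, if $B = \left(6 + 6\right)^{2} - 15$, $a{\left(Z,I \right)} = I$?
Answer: $\frac{289}{8} \approx 36.125$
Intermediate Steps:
$s{\left(V \right)} = 2 V$
$B = 129$ ($B = 12^{2} - 15 = 144 - 15 = 129$)
$\frac{B}{a{\left(s{\left(-1 \right)},8 \right)}} + 20 = \frac{129}{8} + 20 = \frac{289}{8}$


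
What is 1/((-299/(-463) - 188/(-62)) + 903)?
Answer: 14353/13013550 ≈ 0.0011029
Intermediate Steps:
1/((-299/(-463) - 188/(-62)) + 903) = 1/((-299*(-1/463) - 188*(-1/62)) + 903) = 1/((299/463 + 94/31) + 903) = 1/(52791/14353 + 903) = 1/(13013550/14353) = 14353/13013550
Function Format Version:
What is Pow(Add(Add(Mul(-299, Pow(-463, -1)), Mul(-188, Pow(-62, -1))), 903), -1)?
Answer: Rational(14353, 13013550) ≈ 0.0011029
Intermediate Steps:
Pow(Add(Add(Mul(-299, Pow(-463, -1)), Mul(-188, Pow(-62, -1))), 903), -1) = Pow(Add(Add(Mul(-299, Rational(-1, 463)), Mul(-188, Rational(-1, 62))), 903), -1) = Pow(Add(Add(Rational(299, 463), Rational(94, 31)), 903), -1) = Pow(Add(Rational(52791, 14353), 903), -1) = Pow(Rational(13013550, 14353), -1) = Rational(14353, 13013550)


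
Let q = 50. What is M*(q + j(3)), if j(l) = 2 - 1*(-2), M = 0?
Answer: 0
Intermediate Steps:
j(l) = 4 (j(l) = 2 + 2 = 4)
M*(q + j(3)) = 0*(50 + 4) = 0*54 = 0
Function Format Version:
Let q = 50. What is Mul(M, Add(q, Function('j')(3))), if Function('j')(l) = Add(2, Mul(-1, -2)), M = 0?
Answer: 0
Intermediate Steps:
Function('j')(l) = 4 (Function('j')(l) = Add(2, 2) = 4)
Mul(M, Add(q, Function('j')(3))) = Mul(0, Add(50, 4)) = Mul(0, 54) = 0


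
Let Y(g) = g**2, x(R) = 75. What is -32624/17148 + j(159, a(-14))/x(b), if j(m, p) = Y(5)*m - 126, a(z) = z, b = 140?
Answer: 5296321/107175 ≈ 49.417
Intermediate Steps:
j(m, p) = -126 + 25*m (j(m, p) = 5**2*m - 126 = 25*m - 126 = -126 + 25*m)
-32624/17148 + j(159, a(-14))/x(b) = -32624/17148 + (-126 + 25*159)/75 = -32624*1/17148 + (-126 + 3975)*(1/75) = -8156/4287 + 3849*(1/75) = -8156/4287 + 1283/25 = 5296321/107175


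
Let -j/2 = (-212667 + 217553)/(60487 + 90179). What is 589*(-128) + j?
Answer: -5679510422/75333 ≈ -75392.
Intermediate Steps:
j = -4886/75333 (j = -2*(-212667 + 217553)/(60487 + 90179) = -9772/150666 = -2*2443/75333 = -4886/75333 ≈ -0.064859)
589*(-128) + j = 589*(-128) - 4886/75333 = -75392 - 4886/75333 = -5679510422/75333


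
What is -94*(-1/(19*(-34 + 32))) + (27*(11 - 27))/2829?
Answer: -47057/17917 ≈ -2.6264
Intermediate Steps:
-94*(-1/(19*(-34 + 32))) + (27*(11 - 27))/2829 = -94/((-19*(-2))) + (27*(-16))*(1/2829) = -94/38 - 432*1/2829 = -94*1/38 - 144/943 = -47/19 - 144/943 = -47057/17917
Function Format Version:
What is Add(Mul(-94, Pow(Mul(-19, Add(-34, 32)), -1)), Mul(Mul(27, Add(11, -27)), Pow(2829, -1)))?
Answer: Rational(-47057, 17917) ≈ -2.6264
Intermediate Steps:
Add(Mul(-94, Pow(Mul(-19, Add(-34, 32)), -1)), Mul(Mul(27, Add(11, -27)), Pow(2829, -1))) = Add(Mul(-94, Pow(Mul(-19, -2), -1)), Mul(Mul(27, -16), Rational(1, 2829))) = Add(Mul(-94, Pow(38, -1)), Mul(-432, Rational(1, 2829))) = Add(Mul(-94, Rational(1, 38)), Rational(-144, 943)) = Add(Rational(-47, 19), Rational(-144, 943)) = Rational(-47057, 17917)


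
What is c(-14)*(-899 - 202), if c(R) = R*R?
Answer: -215796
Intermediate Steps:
c(R) = R²
c(-14)*(-899 - 202) = (-14)²*(-899 - 202) = 196*(-1101) = -215796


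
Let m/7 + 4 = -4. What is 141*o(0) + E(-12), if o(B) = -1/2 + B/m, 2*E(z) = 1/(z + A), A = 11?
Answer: -71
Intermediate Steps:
m = -56 (m = -28 + 7*(-4) = -28 - 28 = -56)
E(z) = 1/(2*(11 + z)) (E(z) = 1/(2*(z + 11)) = 1/(2*(11 + z)))
o(B) = -1/2 - B/56 (o(B) = -1/2 + B/(-56) = -1*1/2 + B*(-1/56) = -1/2 - B/56)
141*o(0) + E(-12) = 141*(-1/2 - 1/56*0) + 1/(2*(11 - 12)) = 141*(-1/2 + 0) + (1/2)/(-1) = 141*(-1/2) + (1/2)*(-1) = -141/2 - 1/2 = -71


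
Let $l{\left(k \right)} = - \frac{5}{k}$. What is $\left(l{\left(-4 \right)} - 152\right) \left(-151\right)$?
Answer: $\frac{91053}{4} \approx 22763.0$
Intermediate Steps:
$\left(l{\left(-4 \right)} - 152\right) \left(-151\right) = \left(- \frac{5}{-4} - 152\right) \left(-151\right) = \left(\left(-5\right) \left(- \frac{1}{4}\right) - 152\right) \left(-151\right) = \left(\frac{5}{4} - 152\right) \left(-151\right) = \left(- \frac{603}{4}\right) \left(-151\right) = \frac{91053}{4}$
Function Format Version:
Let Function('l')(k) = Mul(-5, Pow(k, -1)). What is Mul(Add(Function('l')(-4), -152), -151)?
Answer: Rational(91053, 4) ≈ 22763.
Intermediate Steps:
Mul(Add(Function('l')(-4), -152), -151) = Mul(Add(Mul(-5, Pow(-4, -1)), -152), -151) = Mul(Add(Mul(-5, Rational(-1, 4)), -152), -151) = Mul(Add(Rational(5, 4), -152), -151) = Mul(Rational(-603, 4), -151) = Rational(91053, 4)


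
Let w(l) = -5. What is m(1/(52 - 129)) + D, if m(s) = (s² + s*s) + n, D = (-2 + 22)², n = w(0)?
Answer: 2341957/5929 ≈ 395.00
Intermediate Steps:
n = -5
D = 400 (D = 20² = 400)
m(s) = -5 + 2*s² (m(s) = (s² + s*s) - 5 = (s² + s²) - 5 = 2*s² - 5 = -5 + 2*s²)
m(1/(52 - 129)) + D = (-5 + 2*(1/(52 - 129))²) + 400 = (-5 + 2*(1/(-77))²) + 400 = (-5 + 2*(-1/77)²) + 400 = (-5 + 2*(1/5929)) + 400 = (-5 + 2/5929) + 400 = -29643/5929 + 400 = 2341957/5929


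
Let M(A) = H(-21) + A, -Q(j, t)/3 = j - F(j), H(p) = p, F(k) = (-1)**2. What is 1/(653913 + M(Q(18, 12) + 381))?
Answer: 1/654222 ≈ 1.5285e-6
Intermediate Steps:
F(k) = 1
Q(j, t) = 3 - 3*j (Q(j, t) = -3*(j - 1*1) = -3*(j - 1) = -3*(-1 + j) = 3 - 3*j)
M(A) = -21 + A
1/(653913 + M(Q(18, 12) + 381)) = 1/(653913 + (-21 + ((3 - 3*18) + 381))) = 1/(653913 + (-21 + ((3 - 54) + 381))) = 1/(653913 + (-21 + (-51 + 381))) = 1/(653913 + (-21 + 330)) = 1/(653913 + 309) = 1/654222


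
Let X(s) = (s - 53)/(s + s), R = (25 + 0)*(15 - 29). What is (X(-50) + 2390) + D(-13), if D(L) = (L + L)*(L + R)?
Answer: 1182903/100 ≈ 11829.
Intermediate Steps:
R = -350 (R = 25*(-14) = -350)
X(s) = (-53 + s)/(2*s) (X(s) = (-53 + s)/((2*s)) = (-53 + s)*(1/(2*s)) = (-53 + s)/(2*s))
D(L) = 2*L*(-350 + L) (D(L) = (L + L)*(L - 350) = (2*L)*(-350 + L) = 2*L*(-350 + L))
(X(-50) + 2390) + D(-13) = ((½)*(-53 - 50)/(-50) + 2390) + 2*(-13)*(-350 - 13) = ((½)*(-1/50)*(-103) + 2390) + 2*(-13)*(-363) = (103/100 + 2390) + 9438 = 239103/100 + 9438 = 1182903/100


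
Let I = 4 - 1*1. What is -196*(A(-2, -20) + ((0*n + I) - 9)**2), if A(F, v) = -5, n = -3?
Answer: -6076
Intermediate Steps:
I = 3 (I = 4 - 1 = 3)
-196*(A(-2, -20) + ((0*n + I) - 9)**2) = -196*(-5 + ((0*(-3) + 3) - 9)**2) = -196*(-5 + ((0 + 3) - 9)**2) = -196*(-5 + (3 - 9)**2) = -196*(-5 + (-6)**2) = -196*(-5 + 36) = -196*31 = -6076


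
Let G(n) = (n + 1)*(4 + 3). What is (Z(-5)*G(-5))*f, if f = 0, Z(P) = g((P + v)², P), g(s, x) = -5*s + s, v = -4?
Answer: 0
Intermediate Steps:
g(s, x) = -4*s
Z(P) = -4*(-4 + P)² (Z(P) = -4*(P - 4)² = -4*(-4 + P)²)
G(n) = 7 + 7*n (G(n) = (1 + n)*7 = 7 + 7*n)
(Z(-5)*G(-5))*f = ((-4*(-4 - 5)²)*(7 + 7*(-5)))*0 = ((-4*(-9)²)*(7 - 35))*0 = (-4*81*(-28))*0 = -324*(-28)*0 = 9072*0 = 0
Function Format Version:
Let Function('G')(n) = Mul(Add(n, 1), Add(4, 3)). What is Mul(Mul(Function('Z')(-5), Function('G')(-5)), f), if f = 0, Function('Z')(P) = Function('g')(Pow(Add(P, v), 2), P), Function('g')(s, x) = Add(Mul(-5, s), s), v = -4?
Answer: 0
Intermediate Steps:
Function('g')(s, x) = Mul(-4, s)
Function('Z')(P) = Mul(-4, Pow(Add(-4, P), 2)) (Function('Z')(P) = Mul(-4, Pow(Add(P, -4), 2)) = Mul(-4, Pow(Add(-4, P), 2)))
Function('G')(n) = Add(7, Mul(7, n)) (Function('G')(n) = Mul(Add(1, n), 7) = Add(7, Mul(7, n)))
Mul(Mul(Function('Z')(-5), Function('G')(-5)), f) = Mul(Mul(Mul(-4, Pow(Add(-4, -5), 2)), Add(7, Mul(7, -5))), 0) = Mul(Mul(Mul(-4, Pow(-9, 2)), Add(7, -35)), 0) = Mul(Mul(Mul(-4, 81), -28), 0) = Mul(Mul(-324, -28), 0) = Mul(9072, 0) = 0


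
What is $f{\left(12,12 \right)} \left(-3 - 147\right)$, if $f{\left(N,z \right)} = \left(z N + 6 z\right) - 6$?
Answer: $-31500$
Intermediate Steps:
$f{\left(N,z \right)} = -6 + 6 z + N z$ ($f{\left(N,z \right)} = \left(N z + 6 z\right) - 6 = \left(6 z + N z\right) - 6 = -6 + 6 z + N z$)
$f{\left(12,12 \right)} \left(-3 - 147\right) = \left(-6 + 6 \cdot 12 + 12 \cdot 12\right) \left(-3 - 147\right) = \left(-6 + 72 + 144\right) \left(-150\right) = 210 \left(-150\right) = -31500$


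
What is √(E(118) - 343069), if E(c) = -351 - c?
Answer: I*√343538 ≈ 586.12*I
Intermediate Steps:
√(E(118) - 343069) = √((-351 - 1*118) - 343069) = √((-351 - 118) - 343069) = √(-469 - 343069) = √(-343538) = I*√343538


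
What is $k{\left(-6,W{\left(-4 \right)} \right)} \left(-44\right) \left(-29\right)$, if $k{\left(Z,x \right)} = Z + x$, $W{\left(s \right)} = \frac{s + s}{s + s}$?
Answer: $-6380$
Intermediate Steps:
$W{\left(s \right)} = 1$ ($W{\left(s \right)} = \frac{2 s}{2 s} = 2 s \frac{1}{2 s} = 1$)
$k{\left(-6,W{\left(-4 \right)} \right)} \left(-44\right) \left(-29\right) = \left(-6 + 1\right) \left(-44\right) \left(-29\right) = \left(-5\right) \left(-44\right) \left(-29\right) = 220 \left(-29\right) = -6380$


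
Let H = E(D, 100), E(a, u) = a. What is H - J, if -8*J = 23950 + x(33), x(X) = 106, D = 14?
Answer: 3021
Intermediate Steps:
H = 14
J = -3007 (J = -(23950 + 106)/8 = -1/8*24056 = -3007)
H - J = 14 - 1*(-3007) = 14 + 3007 = 3021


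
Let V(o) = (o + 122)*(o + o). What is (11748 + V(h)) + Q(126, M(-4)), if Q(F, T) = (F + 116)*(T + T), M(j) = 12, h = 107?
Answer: 66562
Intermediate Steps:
Q(F, T) = 2*T*(116 + F) (Q(F, T) = (116 + F)*(2*T) = 2*T*(116 + F))
V(o) = 2*o*(122 + o) (V(o) = (122 + o)*(2*o) = 2*o*(122 + o))
(11748 + V(h)) + Q(126, M(-4)) = (11748 + 2*107*(122 + 107)) + 2*12*(116 + 126) = (11748 + 2*107*229) + 2*12*242 = (11748 + 49006) + 5808 = 60754 + 5808 = 66562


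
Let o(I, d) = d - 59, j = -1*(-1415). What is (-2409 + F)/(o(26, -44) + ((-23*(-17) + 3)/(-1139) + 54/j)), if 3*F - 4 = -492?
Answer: 12434149775/499498677 ≈ 24.893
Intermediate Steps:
F = -488/3 (F = 4/3 + (⅓)*(-492) = 4/3 - 164 = -488/3 ≈ -162.67)
j = 1415
o(I, d) = -59 + d
(-2409 + F)/(o(26, -44) + ((-23*(-17) + 3)/(-1139) + 54/j)) = (-2409 - 488/3)/((-59 - 44) + ((-23*(-17) + 3)/(-1139) + 54/1415)) = -7715/(3*(-103 + ((391 + 3)*(-1/1139) + 54*(1/1415)))) = -7715/(3*(-103 + (394*(-1/1139) + 54/1415))) = -7715/(3*(-103 + (-394/1139 + 54/1415))) = -7715/(3*(-103 - 496004/1611685)) = -7715/(3*(-166499559/1611685)) = -7715/3*(-1611685/166499559) = 12434149775/499498677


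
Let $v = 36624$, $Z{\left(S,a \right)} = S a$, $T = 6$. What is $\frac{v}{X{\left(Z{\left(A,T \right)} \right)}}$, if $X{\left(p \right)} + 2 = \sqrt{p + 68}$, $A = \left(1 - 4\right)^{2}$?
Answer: $\frac{36624}{59} + \frac{18312 \sqrt{122}}{59} \approx 4048.9$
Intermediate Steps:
$A = 9$ ($A = \left(-3\right)^{2} = 9$)
$X{\left(p \right)} = -2 + \sqrt{68 + p}$ ($X{\left(p \right)} = -2 + \sqrt{p + 68} = -2 + \sqrt{68 + p}$)
$\frac{v}{X{\left(Z{\left(A,T \right)} \right)}} = \frac{36624}{-2 + \sqrt{68 + 9 \cdot 6}} = \frac{36624}{-2 + \sqrt{68 + 54}} = \frac{36624}{-2 + \sqrt{122}}$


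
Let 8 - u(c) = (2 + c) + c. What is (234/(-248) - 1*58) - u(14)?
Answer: -4581/124 ≈ -36.944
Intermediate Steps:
u(c) = 6 - 2*c (u(c) = 8 - ((2 + c) + c) = 8 - (2 + 2*c) = 8 + (-2 - 2*c) = 6 - 2*c)
(234/(-248) - 1*58) - u(14) = (234/(-248) - 1*58) - (6 - 2*14) = (234*(-1/248) - 58) - (6 - 28) = (-117/124 - 58) - 1*(-22) = -7309/124 + 22 = -4581/124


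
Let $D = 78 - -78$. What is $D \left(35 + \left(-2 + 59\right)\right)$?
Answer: $14352$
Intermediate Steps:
$D = 156$ ($D = 78 + 78 = 156$)
$D \left(35 + \left(-2 + 59\right)\right) = 156 \left(35 + \left(-2 + 59\right)\right) = 156 \left(35 + 57\right) = 156 \cdot 92 = 14352$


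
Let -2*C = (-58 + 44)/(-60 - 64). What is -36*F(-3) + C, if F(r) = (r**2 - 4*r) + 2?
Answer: -102679/124 ≈ -828.06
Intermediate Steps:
F(r) = 2 + r**2 - 4*r
C = -7/124 (C = -(-58 + 44)/(2*(-60 - 64)) = -(-7)/(-124) = -(-7)*(-1)/124 = -1/2*7/62 = -7/124 ≈ -0.056452)
-36*F(-3) + C = -36*(2 + (-3)**2 - 4*(-3)) - 7/124 = -36*(2 + 9 + 12) - 7/124 = -36*23 - 7/124 = -828 - 7/124 = -102679/124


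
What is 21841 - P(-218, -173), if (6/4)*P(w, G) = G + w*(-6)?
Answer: 63253/3 ≈ 21084.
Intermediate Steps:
P(w, G) = -4*w + 2*G/3 (P(w, G) = 2*(G + w*(-6))/3 = 2*(G - 6*w)/3 = -4*w + 2*G/3)
21841 - P(-218, -173) = 21841 - (-4*(-218) + (⅔)*(-173)) = 21841 - (872 - 346/3) = 21841 - 1*2270/3 = 21841 - 2270/3 = 63253/3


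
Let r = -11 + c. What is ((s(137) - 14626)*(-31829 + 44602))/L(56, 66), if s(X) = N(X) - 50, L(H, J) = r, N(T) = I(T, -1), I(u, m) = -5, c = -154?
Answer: 187520413/165 ≈ 1.1365e+6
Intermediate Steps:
N(T) = -5
r = -165 (r = -11 - 154 = -165)
L(H, J) = -165
s(X) = -55 (s(X) = -5 - 50 = -55)
((s(137) - 14626)*(-31829 + 44602))/L(56, 66) = ((-55 - 14626)*(-31829 + 44602))/(-165) = -14681*12773*(-1/165) = -187520413*(-1/165) = 187520413/165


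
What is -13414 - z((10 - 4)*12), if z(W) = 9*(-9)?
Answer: -13333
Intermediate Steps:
z(W) = -81
-13414 - z((10 - 4)*12) = -13414 - 1*(-81) = -13414 + 81 = -13333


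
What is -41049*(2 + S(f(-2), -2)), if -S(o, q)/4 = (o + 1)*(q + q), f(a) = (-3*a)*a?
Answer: 7142526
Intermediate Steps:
f(a) = -3*a²
S(o, q) = -8*q*(1 + o) (S(o, q) = -4*(o + 1)*(q + q) = -4*(1 + o)*2*q = -8*q*(1 + o))
-41049*(2 + S(f(-2), -2)) = -41049*(2 - 8*(-2)*(1 - 3*(-2)²)) = -41049*(2 - 8*(-2)*(1 - 3*4)) = -41049*(2 - 8*(-2)*(1 - 12)) = -41049*(2 - 8*(-2)*(-11)) = -41049*(2 - 176) = -41049*(-174) = 7142526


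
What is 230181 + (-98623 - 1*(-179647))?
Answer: 311205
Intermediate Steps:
230181 + (-98623 - 1*(-179647)) = 230181 + (-98623 + 179647) = 230181 + 81024 = 311205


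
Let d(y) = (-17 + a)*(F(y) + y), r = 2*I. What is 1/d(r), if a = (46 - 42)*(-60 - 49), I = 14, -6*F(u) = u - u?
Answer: -1/12684 ≈ -7.8839e-5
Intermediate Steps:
F(u) = 0 (F(u) = -(u - u)/6 = -⅙*0 = 0)
a = -436 (a = 4*(-109) = -436)
r = 28 (r = 2*14 = 28)
d(y) = -453*y (d(y) = (-17 - 436)*(0 + y) = -453*y)
1/d(r) = 1/(-453*28) = 1/(-12684) = -1/12684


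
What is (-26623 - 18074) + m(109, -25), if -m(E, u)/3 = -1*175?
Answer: -44172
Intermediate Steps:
m(E, u) = 525 (m(E, u) = -(-3)*175 = -3*(-175) = 525)
(-26623 - 18074) + m(109, -25) = (-26623 - 18074) + 525 = -44697 + 525 = -44172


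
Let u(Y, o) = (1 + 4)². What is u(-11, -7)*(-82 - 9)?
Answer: -2275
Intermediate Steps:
u(Y, o) = 25 (u(Y, o) = 5² = 25)
u(-11, -7)*(-82 - 9) = 25*(-82 - 9) = 25*(-91) = -2275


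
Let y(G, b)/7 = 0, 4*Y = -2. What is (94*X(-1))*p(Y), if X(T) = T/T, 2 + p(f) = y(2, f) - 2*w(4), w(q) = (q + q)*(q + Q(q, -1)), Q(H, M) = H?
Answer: -12220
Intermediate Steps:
Y = -½ (Y = (¼)*(-2) = -½ ≈ -0.50000)
y(G, b) = 0 (y(G, b) = 7*0 = 0)
w(q) = 4*q² (w(q) = (q + q)*(q + q) = (2*q)*(2*q) = 4*q²)
p(f) = -130 (p(f) = -2 + (0 - 8*4²) = -2 + (0 - 8*16) = -2 + (0 - 2*64) = -2 + (0 - 128) = -2 - 128 = -130)
X(T) = 1
(94*X(-1))*p(Y) = (94*1)*(-130) = 94*(-130) = -12220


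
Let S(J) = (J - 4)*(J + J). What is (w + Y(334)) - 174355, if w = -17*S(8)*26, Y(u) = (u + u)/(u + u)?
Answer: -202642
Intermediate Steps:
S(J) = 2*J*(-4 + J) (S(J) = (-4 + J)*(2*J) = 2*J*(-4 + J))
Y(u) = 1 (Y(u) = (2*u)/((2*u)) = (2*u)*(1/(2*u)) = 1)
w = -28288 (w = -34*8*(-4 + 8)*26 = -34*8*4*26 = -17*64*26 = -1088*26 = -28288)
(w + Y(334)) - 174355 = (-28288 + 1) - 174355 = -28287 - 174355 = -202642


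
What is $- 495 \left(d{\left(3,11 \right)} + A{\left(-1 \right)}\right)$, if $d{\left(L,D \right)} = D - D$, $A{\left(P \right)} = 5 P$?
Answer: $2475$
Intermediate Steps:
$d{\left(L,D \right)} = 0$
$- 495 \left(d{\left(3,11 \right)} + A{\left(-1 \right)}\right) = - 495 \left(0 + 5 \left(-1\right)\right) = - 495 \left(0 - 5\right) = \left(-495\right) \left(-5\right) = 2475$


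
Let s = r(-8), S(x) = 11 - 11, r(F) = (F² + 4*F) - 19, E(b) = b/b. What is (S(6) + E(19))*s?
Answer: 13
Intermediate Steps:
E(b) = 1
r(F) = -19 + F² + 4*F
S(x) = 0
s = 13 (s = -19 + (-8)² + 4*(-8) = -19 + 64 - 32 = 13)
(S(6) + E(19))*s = (0 + 1)*13 = 1*13 = 13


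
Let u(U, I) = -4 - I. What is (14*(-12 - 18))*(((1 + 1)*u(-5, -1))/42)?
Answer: 60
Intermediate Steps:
(14*(-12 - 18))*(((1 + 1)*u(-5, -1))/42) = (14*(-12 - 18))*(((1 + 1)*(-4 - 1*(-1)))/42) = (14*(-30))*((2*(-4 + 1))*(1/42)) = -420*2*(-3)/42 = -(-2520)/42 = -420*(-⅐) = 60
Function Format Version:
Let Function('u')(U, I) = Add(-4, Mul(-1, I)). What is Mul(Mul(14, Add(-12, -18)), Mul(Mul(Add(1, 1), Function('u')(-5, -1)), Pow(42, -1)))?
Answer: 60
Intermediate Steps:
Mul(Mul(14, Add(-12, -18)), Mul(Mul(Add(1, 1), Function('u')(-5, -1)), Pow(42, -1))) = Mul(Mul(14, Add(-12, -18)), Mul(Mul(Add(1, 1), Add(-4, Mul(-1, -1))), Pow(42, -1))) = Mul(Mul(14, -30), Mul(Mul(2, Add(-4, 1)), Rational(1, 42))) = Mul(-420, Mul(Mul(2, -3), Rational(1, 42))) = Mul(-420, Mul(-6, Rational(1, 42))) = Mul(-420, Rational(-1, 7)) = 60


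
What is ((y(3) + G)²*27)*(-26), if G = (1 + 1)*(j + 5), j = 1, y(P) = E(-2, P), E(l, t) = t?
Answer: -157950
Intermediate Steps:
y(P) = P
G = 12 (G = (1 + 1)*(1 + 5) = 2*6 = 12)
((y(3) + G)²*27)*(-26) = ((3 + 12)²*27)*(-26) = (15²*27)*(-26) = (225*27)*(-26) = 6075*(-26) = -157950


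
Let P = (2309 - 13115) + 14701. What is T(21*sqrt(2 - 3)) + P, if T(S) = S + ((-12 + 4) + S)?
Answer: 3887 + 42*I ≈ 3887.0 + 42.0*I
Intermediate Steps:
P = 3895 (P = -10806 + 14701 = 3895)
T(S) = -8 + 2*S (T(S) = S + (-8 + S) = -8 + 2*S)
T(21*sqrt(2 - 3)) + P = (-8 + 2*(21*sqrt(2 - 3))) + 3895 = (-8 + 2*(21*sqrt(-1))) + 3895 = (-8 + 2*(21*I)) + 3895 = (-8 + 42*I) + 3895 = 3887 + 42*I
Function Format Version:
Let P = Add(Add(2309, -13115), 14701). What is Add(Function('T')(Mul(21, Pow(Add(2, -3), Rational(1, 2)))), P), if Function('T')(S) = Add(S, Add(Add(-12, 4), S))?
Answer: Add(3887, Mul(42, I)) ≈ Add(3887.0, Mul(42.000, I))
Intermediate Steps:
P = 3895 (P = Add(-10806, 14701) = 3895)
Function('T')(S) = Add(-8, Mul(2, S)) (Function('T')(S) = Add(S, Add(-8, S)) = Add(-8, Mul(2, S)))
Add(Function('T')(Mul(21, Pow(Add(2, -3), Rational(1, 2)))), P) = Add(Add(-8, Mul(2, Mul(21, Pow(Add(2, -3), Rational(1, 2))))), 3895) = Add(Add(-8, Mul(2, Mul(21, Pow(-1, Rational(1, 2))))), 3895) = Add(Add(-8, Mul(2, Mul(21, I))), 3895) = Add(Add(-8, Mul(42, I)), 3895) = Add(3887, Mul(42, I))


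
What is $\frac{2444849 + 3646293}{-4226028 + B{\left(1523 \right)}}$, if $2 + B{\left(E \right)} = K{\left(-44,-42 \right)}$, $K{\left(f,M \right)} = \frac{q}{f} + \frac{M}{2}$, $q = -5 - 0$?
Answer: $- \frac{268010248}{185946239} \approx -1.4413$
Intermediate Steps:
$q = -5$ ($q = -5 + 0 = -5$)
$K{\left(f,M \right)} = \frac{M}{2} - \frac{5}{f}$ ($K{\left(f,M \right)} = - \frac{5}{f} + \frac{M}{2} = \frac{M}{2} - \frac{5}{f}$)
$B{\left(E \right)} = - \frac{1007}{44}$ ($B{\left(E \right)} = -2 - \left(21 + \frac{5}{-44}\right) = -2 - \frac{919}{44} = - \frac{1007}{44}$)
$\frac{2444849 + 3646293}{-4226028 + B{\left(1523 \right)}} = \frac{2444849 + 3646293}{-4226028 - \frac{1007}{44}} = \frac{6091142}{- \frac{185946239}{44}} = 6091142 \left(- \frac{44}{185946239}\right) = - \frac{268010248}{185946239}$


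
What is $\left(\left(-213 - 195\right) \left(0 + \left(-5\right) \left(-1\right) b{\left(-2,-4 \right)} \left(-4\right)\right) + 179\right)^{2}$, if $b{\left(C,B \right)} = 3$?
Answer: $608066281$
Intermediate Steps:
$\left(\left(-213 - 195\right) \left(0 + \left(-5\right) \left(-1\right) b{\left(-2,-4 \right)} \left(-4\right)\right) + 179\right)^{2} = \left(\left(-213 - 195\right) \left(0 + \left(-5\right) \left(-1\right) 3 \left(-4\right)\right) + 179\right)^{2} = \left(- 408 \left(0 + 5 \cdot 3 \left(-4\right)\right) + 179\right)^{2} = \left(- 408 \left(0 + 15 \left(-4\right)\right) + 179\right)^{2} = \left(- 408 \left(0 - 60\right) + 179\right)^{2} = \left(\left(-408\right) \left(-60\right) + 179\right)^{2} = \left(24480 + 179\right)^{2} = 24659^{2} = 608066281$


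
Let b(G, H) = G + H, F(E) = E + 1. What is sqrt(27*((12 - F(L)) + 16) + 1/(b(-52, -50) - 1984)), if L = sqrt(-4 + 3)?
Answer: sqrt(3172165598 - 117487692*I)/2086 ≈ 27.005 - 0.49991*I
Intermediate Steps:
L = I (L = sqrt(-1) = I ≈ 1.0*I)
F(E) = 1 + E
sqrt(27*((12 - F(L)) + 16) + 1/(b(-52, -50) - 1984)) = sqrt(27*((12 - (1 + I)) + 16) + 1/((-52 - 50) - 1984)) = sqrt(27*((12 + (-1 - I)) + 16) + 1/(-102 - 1984)) = sqrt(27*((11 - I) + 16) + 1/(-2086)) = sqrt(27*(27 - I) - 1/2086) = sqrt((729 - 27*I) - 1/2086) = sqrt(1520693/2086 - 27*I)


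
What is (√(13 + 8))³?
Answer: 21*√21 ≈ 96.234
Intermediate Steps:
(√(13 + 8))³ = (√21)³ = 21*√21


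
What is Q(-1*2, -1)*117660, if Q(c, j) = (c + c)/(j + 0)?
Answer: 470640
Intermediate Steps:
Q(c, j) = 2*c/j (Q(c, j) = (2*c)/j = 2*c/j)
Q(-1*2, -1)*117660 = (2*(-1*2)/(-1))*117660 = (2*(-2)*(-1))*117660 = 4*117660 = 470640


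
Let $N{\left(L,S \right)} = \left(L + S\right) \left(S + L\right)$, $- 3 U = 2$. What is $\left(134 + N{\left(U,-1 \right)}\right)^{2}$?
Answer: $\frac{1515361}{81} \approx 18708.0$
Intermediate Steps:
$U = - \frac{2}{3}$ ($U = \left(- \frac{1}{3}\right) 2 = - \frac{2}{3} \approx -0.66667$)
$N{\left(L,S \right)} = \left(L + S\right)^{2}$ ($N{\left(L,S \right)} = \left(L + S\right) \left(L + S\right) = \left(L + S\right)^{2}$)
$\left(134 + N{\left(U,-1 \right)}\right)^{2} = \left(134 + \left(- \frac{2}{3} - 1\right)^{2}\right)^{2} = \left(134 + \left(- \frac{5}{3}\right)^{2}\right)^{2} = \left(134 + \frac{25}{9}\right)^{2} = \left(\frac{1231}{9}\right)^{2} = \frac{1515361}{81}$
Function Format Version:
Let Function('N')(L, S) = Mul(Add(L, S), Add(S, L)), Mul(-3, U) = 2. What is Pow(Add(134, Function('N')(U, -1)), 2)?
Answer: Rational(1515361, 81) ≈ 18708.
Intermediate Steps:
U = Rational(-2, 3) (U = Mul(Rational(-1, 3), 2) = Rational(-2, 3) ≈ -0.66667)
Function('N')(L, S) = Pow(Add(L, S), 2) (Function('N')(L, S) = Mul(Add(L, S), Add(L, S)) = Pow(Add(L, S), 2))
Pow(Add(134, Function('N')(U, -1)), 2) = Pow(Add(134, Pow(Add(Rational(-2, 3), -1), 2)), 2) = Pow(Add(134, Pow(Rational(-5, 3), 2)), 2) = Pow(Add(134, Rational(25, 9)), 2) = Pow(Rational(1231, 9), 2) = Rational(1515361, 81)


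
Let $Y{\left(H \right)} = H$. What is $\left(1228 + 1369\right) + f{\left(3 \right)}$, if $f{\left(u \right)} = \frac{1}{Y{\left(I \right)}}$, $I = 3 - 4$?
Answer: $2596$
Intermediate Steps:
$I = -1$ ($I = 3 - 4 = -1$)
$f{\left(u \right)} = -1$ ($f{\left(u \right)} = \frac{1}{-1} = -1$)
$\left(1228 + 1369\right) + f{\left(3 \right)} = \left(1228 + 1369\right) - 1 = 2597 - 1 = 2596$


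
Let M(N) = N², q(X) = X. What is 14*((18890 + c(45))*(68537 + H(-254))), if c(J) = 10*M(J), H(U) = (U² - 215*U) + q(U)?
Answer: 102692635640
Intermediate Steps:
H(U) = U² - 214*U (H(U) = (U² - 215*U) + U = U² - 214*U)
c(J) = 10*J²
14*((18890 + c(45))*(68537 + H(-254))) = 14*((18890 + 10*45²)*(68537 - 254*(-214 - 254))) = 14*((18890 + 10*2025)*(68537 - 254*(-468))) = 14*((18890 + 20250)*(68537 + 118872)) = 14*(39140*187409) = 14*7335188260 = 102692635640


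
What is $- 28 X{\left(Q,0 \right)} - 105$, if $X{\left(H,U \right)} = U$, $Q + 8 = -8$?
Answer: $-105$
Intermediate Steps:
$Q = -16$ ($Q = -8 - 8 = -16$)
$- 28 X{\left(Q,0 \right)} - 105 = \left(-28\right) 0 - 105 = 0 - 105 = -105$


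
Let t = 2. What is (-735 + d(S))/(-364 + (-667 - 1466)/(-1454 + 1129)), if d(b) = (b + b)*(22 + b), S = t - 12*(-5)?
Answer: -3146325/116167 ≈ -27.085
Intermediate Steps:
S = 62 (S = 2 - 12*(-5) = 2 + 60 = 62)
d(b) = 2*b*(22 + b) (d(b) = (2*b)*(22 + b) = 2*b*(22 + b))
(-735 + d(S))/(-364 + (-667 - 1466)/(-1454 + 1129)) = (-735 + 2*62*(22 + 62))/(-364 + (-667 - 1466)/(-1454 + 1129)) = (-735 + 2*62*84)/(-364 - 2133/(-325)) = (-735 + 10416)/(-364 - 2133*(-1/325)) = 9681/(-364 + 2133/325) = 9681/(-116167/325) = 9681*(-325/116167) = -3146325/116167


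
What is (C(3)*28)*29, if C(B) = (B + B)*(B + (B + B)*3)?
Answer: 102312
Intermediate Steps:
C(B) = 14*B**2 (C(B) = (2*B)*(B + (2*B)*3) = (2*B)*(B + 6*B) = (2*B)*(7*B) = 14*B**2)
(C(3)*28)*29 = ((14*3**2)*28)*29 = ((14*9)*28)*29 = (126*28)*29 = 3528*29 = 102312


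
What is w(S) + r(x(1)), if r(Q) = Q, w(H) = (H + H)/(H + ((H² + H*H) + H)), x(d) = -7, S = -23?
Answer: -155/22 ≈ -7.0455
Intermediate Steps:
w(H) = 2*H/(2*H + 2*H²) (w(H) = (2*H)/(H + ((H² + H²) + H)) = (2*H)/(H + (2*H² + H)) = (2*H)/(H + (H + 2*H²)) = (2*H)/(2*H + 2*H²) = 2*H/(2*H + 2*H²))
w(S) + r(x(1)) = 1/(1 - 23) - 7 = 1/(-22) - 7 = -1/22 - 7 = -155/22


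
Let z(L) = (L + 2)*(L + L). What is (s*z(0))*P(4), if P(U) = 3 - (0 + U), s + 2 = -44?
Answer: 0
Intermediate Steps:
s = -46 (s = -2 - 44 = -46)
z(L) = 2*L*(2 + L) (z(L) = (2 + L)*(2*L) = 2*L*(2 + L))
P(U) = 3 - U
(s*z(0))*P(4) = (-92*0*(2 + 0))*(3 - 1*4) = (-92*0*2)*(3 - 4) = -46*0*(-1) = 0*(-1) = 0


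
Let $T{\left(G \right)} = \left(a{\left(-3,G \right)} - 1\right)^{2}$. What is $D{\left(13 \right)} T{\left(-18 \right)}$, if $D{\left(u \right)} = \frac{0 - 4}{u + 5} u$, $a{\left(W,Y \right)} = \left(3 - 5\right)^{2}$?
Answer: $-26$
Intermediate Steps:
$a{\left(W,Y \right)} = 4$ ($a{\left(W,Y \right)} = \left(-2\right)^{2} = 4$)
$T{\left(G \right)} = 9$ ($T{\left(G \right)} = \left(4 - 1\right)^{2} = 3^{2} = 9$)
$D{\left(u \right)} = - \frac{4 u}{5 + u}$ ($D{\left(u \right)} = - \frac{4}{5 + u} u = - \frac{4 u}{5 + u}$)
$D{\left(13 \right)} T{\left(-18 \right)} = \left(-4\right) 13 \frac{1}{5 + 13} \cdot 9 = \left(-4\right) 13 \cdot \frac{1}{18} \cdot 9 = \left(- \frac{26}{9}\right) 9 = -26$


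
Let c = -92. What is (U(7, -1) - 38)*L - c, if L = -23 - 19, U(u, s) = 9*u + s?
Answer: -916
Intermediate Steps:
U(u, s) = s + 9*u
L = -42
(U(7, -1) - 38)*L - c = ((-1 + 9*7) - 38)*(-42) - 1*(-92) = ((-1 + 63) - 38)*(-42) + 92 = (62 - 38)*(-42) + 92 = 24*(-42) + 92 = -1008 + 92 = -916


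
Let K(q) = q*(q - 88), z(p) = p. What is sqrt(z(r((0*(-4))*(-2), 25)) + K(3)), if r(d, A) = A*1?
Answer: I*sqrt(230) ≈ 15.166*I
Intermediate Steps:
r(d, A) = A
K(q) = q*(-88 + q)
sqrt(z(r((0*(-4))*(-2), 25)) + K(3)) = sqrt(25 + 3*(-88 + 3)) = sqrt(25 + 3*(-85)) = sqrt(25 - 255) = sqrt(-230) = I*sqrt(230)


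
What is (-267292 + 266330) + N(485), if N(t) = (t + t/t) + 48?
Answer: -428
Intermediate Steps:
N(t) = 49 + t (N(t) = (t + 1) + 48 = (1 + t) + 48 = 49 + t)
(-267292 + 266330) + N(485) = (-267292 + 266330) + (49 + 485) = -962 + 534 = -428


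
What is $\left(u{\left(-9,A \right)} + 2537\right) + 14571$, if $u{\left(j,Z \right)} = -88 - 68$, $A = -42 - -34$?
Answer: $16952$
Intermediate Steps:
$A = -8$ ($A = -42 + 34 = -8$)
$u{\left(j,Z \right)} = -156$ ($u{\left(j,Z \right)} = -88 - 68 = -156$)
$\left(u{\left(-9,A \right)} + 2537\right) + 14571 = \left(-156 + 2537\right) + 14571 = 2381 + 14571 = 16952$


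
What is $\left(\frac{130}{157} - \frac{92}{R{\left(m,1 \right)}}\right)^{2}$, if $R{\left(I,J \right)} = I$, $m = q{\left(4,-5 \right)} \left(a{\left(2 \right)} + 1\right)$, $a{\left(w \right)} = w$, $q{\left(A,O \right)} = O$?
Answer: $\frac{268763236}{5546025} \approx 48.461$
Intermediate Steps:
$m = -15$ ($m = - 5 \left(2 + 1\right) = \left(-5\right) 3 = -15$)
$\left(\frac{130}{157} - \frac{92}{R{\left(m,1 \right)}}\right)^{2} = \left(\frac{130}{157} - \frac{92}{-15}\right)^{2} = \left(130 \cdot \frac{1}{157} - - \frac{92}{15}\right)^{2} = \left(\frac{130}{157} + \frac{92}{15}\right)^{2} = \left(\frac{16394}{2355}\right)^{2} = \frac{268763236}{5546025}$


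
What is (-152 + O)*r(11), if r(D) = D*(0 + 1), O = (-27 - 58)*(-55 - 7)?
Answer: 56298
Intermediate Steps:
O = 5270 (O = -85*(-62) = 5270)
r(D) = D (r(D) = D*1 = D)
(-152 + O)*r(11) = (-152 + 5270)*11 = 5118*11 = 56298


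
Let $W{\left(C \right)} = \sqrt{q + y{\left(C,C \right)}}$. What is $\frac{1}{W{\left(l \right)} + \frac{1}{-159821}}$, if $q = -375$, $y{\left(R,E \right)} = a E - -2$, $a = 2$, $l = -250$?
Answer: $- \frac{159821}{22298822531794} - \frac{76628256123 i \sqrt{97}}{22298822531794} \approx -7.1672 \cdot 10^{-9} - 0.033845 i$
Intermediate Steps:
$y{\left(R,E \right)} = 2 + 2 E$ ($y{\left(R,E \right)} = 2 E - -2 = 2 E + 2 = 2 + 2 E$)
$W{\left(C \right)} = \sqrt{-373 + 2 C}$ ($W{\left(C \right)} = \sqrt{-375 + \left(2 + 2 C\right)} = \sqrt{-373 + 2 C}$)
$\frac{1}{W{\left(l \right)} + \frac{1}{-159821}} = \frac{1}{\sqrt{-373 + 2 \left(-250\right)} + \frac{1}{-159821}} = \frac{1}{\sqrt{-373 - 500} - \frac{1}{159821}} = \frac{1}{\sqrt{-873} - \frac{1}{159821}} = \frac{1}{3 i \sqrt{97} - \frac{1}{159821}} = \frac{1}{- \frac{1}{159821} + 3 i \sqrt{97}}$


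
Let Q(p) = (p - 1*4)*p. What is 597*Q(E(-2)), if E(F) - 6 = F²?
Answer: 35820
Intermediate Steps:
E(F) = 6 + F²
Q(p) = p*(-4 + p) (Q(p) = (p - 4)*p = (-4 + p)*p = p*(-4 + p))
597*Q(E(-2)) = 597*((6 + (-2)²)*(-4 + (6 + (-2)²))) = 597*((6 + 4)*(-4 + (6 + 4))) = 597*(10*(-4 + 10)) = 597*(10*6) = 597*60 = 35820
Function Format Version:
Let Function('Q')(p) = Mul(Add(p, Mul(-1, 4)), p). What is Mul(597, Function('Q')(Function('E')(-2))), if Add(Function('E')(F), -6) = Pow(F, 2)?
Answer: 35820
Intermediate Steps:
Function('E')(F) = Add(6, Pow(F, 2))
Function('Q')(p) = Mul(p, Add(-4, p)) (Function('Q')(p) = Mul(Add(p, -4), p) = Mul(Add(-4, p), p) = Mul(p, Add(-4, p)))
Mul(597, Function('Q')(Function('E')(-2))) = Mul(597, Mul(Add(6, Pow(-2, 2)), Add(-4, Add(6, Pow(-2, 2))))) = Mul(597, Mul(Add(6, 4), Add(-4, Add(6, 4)))) = Mul(597, Mul(10, Add(-4, 10))) = Mul(597, Mul(10, 6)) = Mul(597, 60) = 35820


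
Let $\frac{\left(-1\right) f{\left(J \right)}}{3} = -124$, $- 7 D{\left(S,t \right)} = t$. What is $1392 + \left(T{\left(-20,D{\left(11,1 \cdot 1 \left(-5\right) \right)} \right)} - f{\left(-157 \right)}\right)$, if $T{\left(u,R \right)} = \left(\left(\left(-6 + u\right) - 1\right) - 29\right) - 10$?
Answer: $954$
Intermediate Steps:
$D{\left(S,t \right)} = - \frac{t}{7}$
$T{\left(u,R \right)} = -46 + u$ ($T{\left(u,R \right)} = \left(\left(-7 + u\right) - 29\right) - 10 = \left(-36 + u\right) - 10 = -46 + u$)
$f{\left(J \right)} = 372$ ($f{\left(J \right)} = \left(-3\right) \left(-124\right) = 372$)
$1392 + \left(T{\left(-20,D{\left(11,1 \cdot 1 \left(-5\right) \right)} \right)} - f{\left(-157 \right)}\right) = 1392 - 438 = 954$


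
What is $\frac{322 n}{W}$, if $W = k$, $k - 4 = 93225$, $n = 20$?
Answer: $\frac{6440}{93229} \approx 0.069077$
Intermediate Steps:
$k = 93229$ ($k = 4 + 93225 = 93229$)
$W = 93229$
$\frac{322 n}{W} = \frac{322 \cdot 20}{93229} = 6440 \cdot \frac{1}{93229} = \frac{6440}{93229}$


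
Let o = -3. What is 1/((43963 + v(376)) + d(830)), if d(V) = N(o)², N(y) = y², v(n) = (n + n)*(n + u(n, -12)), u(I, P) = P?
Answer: 1/317772 ≈ 3.1469e-6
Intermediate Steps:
v(n) = 2*n*(-12 + n) (v(n) = (n + n)*(n - 12) = (2*n)*(-12 + n) = 2*n*(-12 + n))
d(V) = 81 (d(V) = ((-3)²)² = 9² = 81)
1/((43963 + v(376)) + d(830)) = 1/((43963 + 2*376*(-12 + 376)) + 81) = 1/((43963 + 2*376*364) + 81) = 1/((43963 + 273728) + 81) = 1/(317691 + 81) = 1/317772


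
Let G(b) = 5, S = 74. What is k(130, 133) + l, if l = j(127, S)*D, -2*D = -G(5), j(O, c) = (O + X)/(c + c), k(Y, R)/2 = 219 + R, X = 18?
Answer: 209109/296 ≈ 706.45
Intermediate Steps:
k(Y, R) = 438 + 2*R (k(Y, R) = 2*(219 + R) = 438 + 2*R)
j(O, c) = (18 + O)/(2*c) (j(O, c) = (O + 18)/(c + c) = (18 + O)/((2*c)) = (18 + O)*(1/(2*c)) = (18 + O)/(2*c))
D = 5/2 (D = -(-1)*5/2 = -1/2*(-5) = 5/2 ≈ 2.5000)
l = 725/296 (l = ((1/2)*(18 + 127)/74)*(5/2) = ((1/2)*(1/74)*145)*(5/2) = (145/148)*(5/2) = 725/296 ≈ 2.4493)
k(130, 133) + l = (438 + 2*133) + 725/296 = (438 + 266) + 725/296 = 704 + 725/296 = 209109/296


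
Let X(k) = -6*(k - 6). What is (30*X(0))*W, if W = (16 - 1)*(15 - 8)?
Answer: 113400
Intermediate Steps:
X(k) = 36 - 6*k (X(k) = -6*(-6 + k) = 36 - 6*k)
W = 105 (W = 15*7 = 105)
(30*X(0))*W = (30*(36 - 6*0))*105 = (30*(36 + 0))*105 = (30*36)*105 = 1080*105 = 113400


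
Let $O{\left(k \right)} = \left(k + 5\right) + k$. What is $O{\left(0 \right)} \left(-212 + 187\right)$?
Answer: $-125$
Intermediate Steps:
$O{\left(k \right)} = 5 + 2 k$ ($O{\left(k \right)} = \left(5 + k\right) + k = 5 + 2 k$)
$O{\left(0 \right)} \left(-212 + 187\right) = \left(5 + 2 \cdot 0\right) \left(-212 + 187\right) = \left(5 + 0\right) \left(-25\right) = 5 \left(-25\right) = -125$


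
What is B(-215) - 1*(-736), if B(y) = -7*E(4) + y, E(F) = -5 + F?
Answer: 528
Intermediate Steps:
B(y) = 7 + y (B(y) = -7*(-5 + 4) + y = -7*(-1) + y = 7 + y)
B(-215) - 1*(-736) = (7 - 215) - 1*(-736) = -208 + 736 = 528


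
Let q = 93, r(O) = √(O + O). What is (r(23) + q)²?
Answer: (93 + √46)² ≈ 9956.5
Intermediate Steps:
r(O) = √2*√O (r(O) = √(2*O) = √2*√O)
(r(23) + q)² = (√2*√23 + 93)² = (√46 + 93)² = (93 + √46)²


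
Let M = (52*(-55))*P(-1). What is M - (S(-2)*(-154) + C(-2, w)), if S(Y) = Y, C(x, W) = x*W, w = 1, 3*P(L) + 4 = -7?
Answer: 30542/3 ≈ 10181.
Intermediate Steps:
P(L) = -11/3 (P(L) = -4/3 + (⅓)*(-7) = -4/3 - 7/3 = -11/3)
C(x, W) = W*x
M = 31460/3 (M = (52*(-55))*(-11/3) = -2860*(-11/3) = 31460/3 ≈ 10487.)
M - (S(-2)*(-154) + C(-2, w)) = 31460/3 - (-2*(-154) + 1*(-2)) = 31460/3 - (308 - 2) = 31460/3 - 1*306 = 31460/3 - 306 = 30542/3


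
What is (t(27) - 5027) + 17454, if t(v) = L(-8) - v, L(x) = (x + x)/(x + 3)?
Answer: 62016/5 ≈ 12403.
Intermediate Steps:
L(x) = 2*x/(3 + x) (L(x) = (2*x)/(3 + x) = 2*x/(3 + x))
t(v) = 16/5 - v (t(v) = 2*(-8)/(3 - 8) - v = 2*(-8)/(-5) - v = 2*(-8)*(-⅕) - v = 16/5 - v)
(t(27) - 5027) + 17454 = ((16/5 - 1*27) - 5027) + 17454 = ((16/5 - 27) - 5027) + 17454 = (-119/5 - 5027) + 17454 = -25254/5 + 17454 = 62016/5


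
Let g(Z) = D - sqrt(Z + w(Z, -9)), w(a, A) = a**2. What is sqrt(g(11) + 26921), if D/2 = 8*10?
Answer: sqrt(27081 - 2*sqrt(33)) ≈ 164.53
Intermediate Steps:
D = 160 (D = 2*(8*10) = 2*80 = 160)
g(Z) = 160 - sqrt(Z + Z**2)
sqrt(g(11) + 26921) = sqrt((160 - sqrt(11*(1 + 11))) + 26921) = sqrt((160 - sqrt(11*12)) + 26921) = sqrt((160 - sqrt(132)) + 26921) = sqrt((160 - 2*sqrt(33)) + 26921) = sqrt(27081 - 2*sqrt(33))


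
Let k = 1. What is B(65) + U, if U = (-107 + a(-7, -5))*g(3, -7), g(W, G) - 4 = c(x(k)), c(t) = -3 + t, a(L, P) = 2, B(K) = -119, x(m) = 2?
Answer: -434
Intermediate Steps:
g(W, G) = 3 (g(W, G) = 4 + (-3 + 2) = 4 - 1 = 3)
U = -315 (U = (-107 + 2)*3 = -105*3 = -315)
B(65) + U = -119 - 315 = -434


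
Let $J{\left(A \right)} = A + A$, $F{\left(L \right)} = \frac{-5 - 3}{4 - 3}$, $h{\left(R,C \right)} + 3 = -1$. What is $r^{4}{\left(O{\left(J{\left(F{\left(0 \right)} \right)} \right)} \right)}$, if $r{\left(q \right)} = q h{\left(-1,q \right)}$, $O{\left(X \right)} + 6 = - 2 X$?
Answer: $116985856$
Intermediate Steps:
$h{\left(R,C \right)} = -4$ ($h{\left(R,C \right)} = -3 - 1 = -4$)
$F{\left(L \right)} = -8$ ($F{\left(L \right)} = - \frac{8}{1} = \left(-8\right) 1 = -8$)
$J{\left(A \right)} = 2 A$
$O{\left(X \right)} = -6 - 2 X$
$r{\left(q \right)} = - 4 q$ ($r{\left(q \right)} = q \left(-4\right) = - 4 q$)
$r^{4}{\left(O{\left(J{\left(F{\left(0 \right)} \right)} \right)} \right)} = \left(- 4 \left(-6 - 2 \cdot 2 \left(-8\right)\right)\right)^{4} = \left(- 4 \left(-6 - -32\right)\right)^{4} = \left(- 4 \left(-6 + 32\right)\right)^{4} = \left(\left(-4\right) 26\right)^{4} = \left(-104\right)^{4} = 116985856$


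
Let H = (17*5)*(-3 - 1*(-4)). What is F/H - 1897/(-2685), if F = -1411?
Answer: -42674/2685 ≈ -15.893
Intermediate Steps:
H = 85 (H = 85*(-3 + 4) = 85*1 = 85)
F/H - 1897/(-2685) = -1411/85 - 1897/(-2685) = -1411*1/85 - 1897*(-1/2685) = -83/5 + 1897/2685 = -42674/2685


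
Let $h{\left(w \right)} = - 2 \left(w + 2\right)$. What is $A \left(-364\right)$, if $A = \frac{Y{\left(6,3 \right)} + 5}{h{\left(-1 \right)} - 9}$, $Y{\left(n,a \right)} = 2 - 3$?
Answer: $\frac{1456}{11} \approx 132.36$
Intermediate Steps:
$h{\left(w \right)} = -4 - 2 w$ ($h{\left(w \right)} = - 2 \left(2 + w\right) = -4 - 2 w$)
$Y{\left(n,a \right)} = -1$
$A = - \frac{4}{11}$ ($A = \frac{-1 + 5}{\left(-4 - -2\right) - 9} = \frac{4}{\left(-4 + 2\right) - 9} = \frac{4}{-2 - 9} = \frac{4}{-11} = 4 \left(- \frac{1}{11}\right) = - \frac{4}{11} \approx -0.36364$)
$A \left(-364\right) = \left(- \frac{4}{11}\right) \left(-364\right) = \frac{1456}{11}$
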